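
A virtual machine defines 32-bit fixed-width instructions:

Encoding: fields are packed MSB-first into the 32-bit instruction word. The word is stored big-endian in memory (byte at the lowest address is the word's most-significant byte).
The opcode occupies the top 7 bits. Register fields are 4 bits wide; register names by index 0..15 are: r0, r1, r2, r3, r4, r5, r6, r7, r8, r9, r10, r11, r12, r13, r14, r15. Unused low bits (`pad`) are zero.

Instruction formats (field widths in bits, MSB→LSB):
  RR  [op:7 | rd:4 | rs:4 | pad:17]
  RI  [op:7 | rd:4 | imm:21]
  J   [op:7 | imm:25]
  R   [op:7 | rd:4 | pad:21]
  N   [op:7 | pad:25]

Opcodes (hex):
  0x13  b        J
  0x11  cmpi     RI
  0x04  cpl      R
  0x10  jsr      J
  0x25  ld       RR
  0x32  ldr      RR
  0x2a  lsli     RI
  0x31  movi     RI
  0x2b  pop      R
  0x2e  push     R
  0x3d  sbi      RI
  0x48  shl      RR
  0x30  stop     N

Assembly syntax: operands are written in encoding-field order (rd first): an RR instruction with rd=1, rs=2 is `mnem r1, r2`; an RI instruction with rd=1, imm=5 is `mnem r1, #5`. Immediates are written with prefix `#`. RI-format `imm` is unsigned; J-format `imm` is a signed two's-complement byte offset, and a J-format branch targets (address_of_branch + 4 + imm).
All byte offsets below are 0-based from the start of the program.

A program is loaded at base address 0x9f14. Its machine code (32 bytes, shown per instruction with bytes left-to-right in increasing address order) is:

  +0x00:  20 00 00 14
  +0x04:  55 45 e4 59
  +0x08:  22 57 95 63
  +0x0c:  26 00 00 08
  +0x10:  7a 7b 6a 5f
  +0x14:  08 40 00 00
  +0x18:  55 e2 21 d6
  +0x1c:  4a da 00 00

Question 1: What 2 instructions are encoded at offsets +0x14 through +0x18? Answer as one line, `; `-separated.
cpl r2; lsli r15, #139734

+0x14: 08 40 00 00 ⇒ word 0x08400000 (big)
  top 7b → 0x4 → cpl [R]
  [24:21] rd=2 = r2
+0x18: 55 e2 21 d6 ⇒ word 0x55e221d6 (big)
  top 7b → 0x2a → lsli [RI]
  [24:21] rd=15 = r15
  [20:0] imm=139734 = #139734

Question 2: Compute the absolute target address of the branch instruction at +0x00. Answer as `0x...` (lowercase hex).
0x9f2c

[00] 20 00 00 14 → 0x20000014
  top 7b → 0x10 → jsr [J]
  imm: (w>>0)&0x1ffffff=0x14 → #20
  target = base 0x9f14 + off 0x00 + 4 + imm 20 = 0x9f2c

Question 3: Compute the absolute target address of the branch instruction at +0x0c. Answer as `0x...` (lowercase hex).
0x9f2c

@+0c  big-endian(26 00 00 08) = 0x26000008
  op=0x26000008>>25=0x13 ⇒ b (J)
  imm: (w>>0)&0x1ffffff=0x8 → #8
  target = base 0x9f14 + off 0x0c + 4 + imm 8 = 0x9f2c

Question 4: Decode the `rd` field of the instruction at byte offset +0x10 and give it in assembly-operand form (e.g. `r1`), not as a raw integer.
[10] 7a 7b 6a 5f → 0x7a7b6a5f
  opcode bits[31:25]=0x3d: sbi/RI
  rd: (w>>21)&0xf=0x3 → r3
  imm: (w>>0)&0x1fffff=0x1b6a5f → #1796703

r3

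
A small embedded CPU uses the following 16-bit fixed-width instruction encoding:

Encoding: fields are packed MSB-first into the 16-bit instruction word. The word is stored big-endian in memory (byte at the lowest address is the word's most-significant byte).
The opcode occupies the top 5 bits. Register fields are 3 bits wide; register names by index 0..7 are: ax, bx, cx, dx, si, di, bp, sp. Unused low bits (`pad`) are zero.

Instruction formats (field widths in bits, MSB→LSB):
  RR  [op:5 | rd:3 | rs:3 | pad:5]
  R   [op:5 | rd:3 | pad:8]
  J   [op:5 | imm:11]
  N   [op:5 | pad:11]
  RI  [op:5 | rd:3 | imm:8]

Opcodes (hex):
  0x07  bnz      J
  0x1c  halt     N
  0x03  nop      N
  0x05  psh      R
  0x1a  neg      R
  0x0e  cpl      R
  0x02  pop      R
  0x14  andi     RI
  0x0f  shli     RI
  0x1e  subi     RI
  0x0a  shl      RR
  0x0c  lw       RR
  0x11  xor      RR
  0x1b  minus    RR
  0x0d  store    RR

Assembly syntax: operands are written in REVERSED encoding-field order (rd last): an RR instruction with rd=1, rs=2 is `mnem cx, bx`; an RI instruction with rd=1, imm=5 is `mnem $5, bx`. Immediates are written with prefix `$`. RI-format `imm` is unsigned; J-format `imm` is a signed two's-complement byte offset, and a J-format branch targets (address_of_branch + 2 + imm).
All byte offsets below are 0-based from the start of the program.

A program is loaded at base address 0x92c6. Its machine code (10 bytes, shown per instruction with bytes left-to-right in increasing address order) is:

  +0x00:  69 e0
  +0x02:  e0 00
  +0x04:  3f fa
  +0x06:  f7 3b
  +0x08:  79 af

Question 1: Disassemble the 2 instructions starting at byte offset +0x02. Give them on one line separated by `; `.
off 0x02: read e0 00 as big → 0xe000
  opcode bits[15:11]=0x1c: halt/N
off 0x04: read 3f fa as big → 0x3ffa
  opcode bits[15:11]=0x7: bnz/J
  imm@[10:0]=0x7fa (s11→-6) ⇒ $-6

halt; bnz $-6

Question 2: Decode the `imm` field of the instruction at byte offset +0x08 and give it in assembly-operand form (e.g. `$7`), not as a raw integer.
$175

off 0x08: read 79 af as big → 0x79af
  opcode bits[15:11]=0xf: shli/RI
  [10:8] rd=1 = bx
  [7:0] imm=175 = $175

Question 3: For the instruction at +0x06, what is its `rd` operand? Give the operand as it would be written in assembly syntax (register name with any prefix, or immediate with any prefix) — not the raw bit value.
sp

+0x06: f7 3b ⇒ word 0xf73b (big)
  top 5b → 0x1e → subi [RI]
  rd: (w>>8)&0x7=0x7 → sp
  imm: (w>>0)&0xff=0x3b → $59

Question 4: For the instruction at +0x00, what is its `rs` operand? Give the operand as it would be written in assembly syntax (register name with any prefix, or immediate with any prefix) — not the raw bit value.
@+00  big-endian(69 e0) = 0x69e0
  top 5b → 0xd → store [RR]
  rd@[10:8]=0x1 ⇒ bx
  rs@[7:5]=0x7 ⇒ sp

sp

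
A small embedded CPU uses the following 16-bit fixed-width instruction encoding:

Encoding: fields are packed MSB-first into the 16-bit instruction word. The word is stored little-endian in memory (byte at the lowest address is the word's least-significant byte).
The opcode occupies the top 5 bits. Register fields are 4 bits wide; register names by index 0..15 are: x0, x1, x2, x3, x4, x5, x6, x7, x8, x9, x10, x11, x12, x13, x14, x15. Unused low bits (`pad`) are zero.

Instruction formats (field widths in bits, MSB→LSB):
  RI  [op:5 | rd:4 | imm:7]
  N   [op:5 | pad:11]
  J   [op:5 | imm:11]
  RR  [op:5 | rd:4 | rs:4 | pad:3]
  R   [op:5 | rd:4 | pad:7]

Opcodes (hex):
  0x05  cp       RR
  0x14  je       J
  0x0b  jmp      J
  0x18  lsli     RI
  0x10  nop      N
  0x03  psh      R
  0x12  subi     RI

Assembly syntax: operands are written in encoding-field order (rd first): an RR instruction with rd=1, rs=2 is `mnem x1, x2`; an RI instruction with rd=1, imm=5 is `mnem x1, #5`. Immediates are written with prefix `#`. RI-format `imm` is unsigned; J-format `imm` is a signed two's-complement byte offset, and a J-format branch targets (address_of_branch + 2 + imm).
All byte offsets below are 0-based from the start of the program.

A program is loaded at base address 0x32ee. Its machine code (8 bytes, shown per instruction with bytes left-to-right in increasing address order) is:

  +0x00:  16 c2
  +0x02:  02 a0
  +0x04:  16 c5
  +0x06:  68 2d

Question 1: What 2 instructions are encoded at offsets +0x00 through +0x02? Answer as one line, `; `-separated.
@+00  little-endian(16 c2) = 0xc216
  top 5b → 0x18 → lsli [RI]
  rd: (w>>7)&0xf=0x4 → x4
  imm: (w>>0)&0x7f=0x16 → #22
@+02  little-endian(02 a0) = 0xa002
  top 5b → 0x14 → je [J]
  imm: (w>>0)&0x7ff=0x2 → #2

lsli x4, #22; je #2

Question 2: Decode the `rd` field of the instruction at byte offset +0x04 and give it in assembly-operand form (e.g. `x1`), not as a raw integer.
x10

+0x04: 16 c5 ⇒ word 0xc516 (little)
  top 5b → 0x18 → lsli [RI]
  rd@[10:7]=0xa ⇒ x10
  imm@[6:0]=0x16 ⇒ #22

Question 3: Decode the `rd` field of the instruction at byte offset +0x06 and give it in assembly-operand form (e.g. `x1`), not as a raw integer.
x10

+0x06: 68 2d ⇒ word 0x2d68 (little)
  op=0x2d68>>11=0x5 ⇒ cp (RR)
  rd: (w>>7)&0xf=0xa → x10
  rs: (w>>3)&0xf=0xd → x13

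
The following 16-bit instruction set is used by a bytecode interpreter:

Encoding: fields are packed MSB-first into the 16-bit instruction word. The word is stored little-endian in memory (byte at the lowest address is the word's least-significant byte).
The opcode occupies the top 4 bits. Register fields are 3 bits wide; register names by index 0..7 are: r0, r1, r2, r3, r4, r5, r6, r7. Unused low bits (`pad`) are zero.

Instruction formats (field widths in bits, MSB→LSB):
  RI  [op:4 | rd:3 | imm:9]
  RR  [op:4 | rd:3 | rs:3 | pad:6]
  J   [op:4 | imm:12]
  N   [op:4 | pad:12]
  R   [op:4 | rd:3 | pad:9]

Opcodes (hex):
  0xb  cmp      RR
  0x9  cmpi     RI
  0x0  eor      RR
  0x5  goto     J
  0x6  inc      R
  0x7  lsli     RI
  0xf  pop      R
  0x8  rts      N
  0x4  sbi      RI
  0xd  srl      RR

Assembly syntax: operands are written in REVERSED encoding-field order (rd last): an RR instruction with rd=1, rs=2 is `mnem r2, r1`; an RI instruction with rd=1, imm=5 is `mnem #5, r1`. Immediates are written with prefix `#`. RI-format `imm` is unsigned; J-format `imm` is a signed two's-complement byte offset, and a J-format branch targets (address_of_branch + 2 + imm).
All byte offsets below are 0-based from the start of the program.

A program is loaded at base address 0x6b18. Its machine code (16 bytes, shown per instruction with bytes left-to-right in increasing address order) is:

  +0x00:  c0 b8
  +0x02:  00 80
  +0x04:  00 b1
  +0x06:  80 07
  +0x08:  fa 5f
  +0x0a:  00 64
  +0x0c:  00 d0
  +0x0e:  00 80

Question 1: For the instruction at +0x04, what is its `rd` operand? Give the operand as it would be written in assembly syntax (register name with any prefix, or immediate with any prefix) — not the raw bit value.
+0x04: 00 b1 ⇒ word 0xb100 (little)
  top 4b → 0xb → cmp [RR]
  rd@[11:9]=0x0 ⇒ r0
  rs@[8:6]=0x4 ⇒ r4

r0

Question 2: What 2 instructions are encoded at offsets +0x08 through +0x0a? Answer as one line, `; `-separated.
[08] fa 5f → 0x5ffa
  top 4b → 0x5 → goto [J]
  imm@[11:0]=0xffa (s12→-6) ⇒ #-6
[0a] 00 64 → 0x6400
  top 4b → 0x6 → inc [R]
  rd@[11:9]=0x2 ⇒ r2

goto #-6; inc r2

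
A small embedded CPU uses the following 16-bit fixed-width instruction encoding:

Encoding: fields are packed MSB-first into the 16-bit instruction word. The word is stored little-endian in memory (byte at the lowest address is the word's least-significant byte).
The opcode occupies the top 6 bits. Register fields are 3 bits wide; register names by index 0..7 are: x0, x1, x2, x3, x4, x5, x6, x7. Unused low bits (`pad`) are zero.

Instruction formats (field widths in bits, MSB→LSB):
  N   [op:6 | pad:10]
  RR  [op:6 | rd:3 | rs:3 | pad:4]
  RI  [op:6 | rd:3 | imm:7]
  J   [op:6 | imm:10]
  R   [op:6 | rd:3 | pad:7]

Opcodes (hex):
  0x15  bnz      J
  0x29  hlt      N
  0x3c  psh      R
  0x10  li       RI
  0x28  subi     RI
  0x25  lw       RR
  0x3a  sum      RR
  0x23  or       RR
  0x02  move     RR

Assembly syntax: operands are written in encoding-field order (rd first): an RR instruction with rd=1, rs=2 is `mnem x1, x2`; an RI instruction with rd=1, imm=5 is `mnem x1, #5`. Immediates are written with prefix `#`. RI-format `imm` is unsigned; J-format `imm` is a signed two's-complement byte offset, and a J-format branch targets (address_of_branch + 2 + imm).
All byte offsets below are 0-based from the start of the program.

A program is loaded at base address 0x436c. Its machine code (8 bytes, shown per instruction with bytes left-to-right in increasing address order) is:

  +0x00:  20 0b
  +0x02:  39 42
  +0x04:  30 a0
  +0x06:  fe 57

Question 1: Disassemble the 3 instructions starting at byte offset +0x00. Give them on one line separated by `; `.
@+00  little-endian(20 0b) = 0x0b20
  opcode bits[15:10]=0x2: move/RR
  rd@[9:7]=0x6 ⇒ x6
  rs@[6:4]=0x2 ⇒ x2
@+02  little-endian(39 42) = 0x4239
  opcode bits[15:10]=0x10: li/RI
  rd@[9:7]=0x4 ⇒ x4
  imm@[6:0]=0x39 ⇒ #57
@+04  little-endian(30 a0) = 0xa030
  opcode bits[15:10]=0x28: subi/RI
  rd@[9:7]=0x0 ⇒ x0
  imm@[6:0]=0x30 ⇒ #48

move x6, x2; li x4, #57; subi x0, #48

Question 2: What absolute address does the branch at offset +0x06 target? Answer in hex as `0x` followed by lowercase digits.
off 0x06: read fe 57 as little → 0x57fe
  opcode bits[15:10]=0x15: bnz/J
  [9:0] imm=1022 (s10→-2) = #-2
  target = base 0x436c + off 0x06 + 2 + imm -2 = 0x4372

0x4372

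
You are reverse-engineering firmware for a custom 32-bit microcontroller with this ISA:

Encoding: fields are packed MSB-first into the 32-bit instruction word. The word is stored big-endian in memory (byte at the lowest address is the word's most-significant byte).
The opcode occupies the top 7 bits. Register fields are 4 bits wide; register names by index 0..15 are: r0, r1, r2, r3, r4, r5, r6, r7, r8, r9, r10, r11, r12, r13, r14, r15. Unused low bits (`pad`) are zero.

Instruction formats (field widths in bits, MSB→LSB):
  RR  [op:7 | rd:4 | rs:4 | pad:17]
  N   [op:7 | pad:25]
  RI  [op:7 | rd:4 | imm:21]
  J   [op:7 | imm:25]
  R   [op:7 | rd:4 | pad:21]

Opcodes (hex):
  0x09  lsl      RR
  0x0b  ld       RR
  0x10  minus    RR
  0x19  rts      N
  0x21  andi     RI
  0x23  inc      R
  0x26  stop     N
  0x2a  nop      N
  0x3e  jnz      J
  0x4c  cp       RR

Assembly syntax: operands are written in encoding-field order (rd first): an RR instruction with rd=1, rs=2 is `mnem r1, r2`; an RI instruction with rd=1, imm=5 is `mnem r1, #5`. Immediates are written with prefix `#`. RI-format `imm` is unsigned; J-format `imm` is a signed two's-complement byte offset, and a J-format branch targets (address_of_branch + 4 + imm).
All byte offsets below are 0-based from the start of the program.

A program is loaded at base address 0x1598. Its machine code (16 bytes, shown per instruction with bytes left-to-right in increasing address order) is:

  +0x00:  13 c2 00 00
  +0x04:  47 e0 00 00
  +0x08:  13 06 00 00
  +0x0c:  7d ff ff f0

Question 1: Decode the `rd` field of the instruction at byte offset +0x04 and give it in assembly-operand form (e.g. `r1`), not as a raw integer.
[04] 47 e0 00 00 → 0x47e00000
  top 7b → 0x23 → inc [R]
  rd@[24:21]=0xf ⇒ r15

r15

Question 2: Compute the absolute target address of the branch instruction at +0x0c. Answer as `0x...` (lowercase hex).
+0x0c: 7d ff ff f0 ⇒ word 0x7dfffff0 (big)
  top 7b → 0x3e → jnz [J]
  imm: (w>>0)&0x1ffffff=0x1fffff0 (s25→-16) → #-16
  target = base 0x1598 + off 0x0c + 4 + imm -16 = 0x1598

0x1598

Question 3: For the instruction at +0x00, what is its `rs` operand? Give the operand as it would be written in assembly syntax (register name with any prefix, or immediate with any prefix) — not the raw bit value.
[00] 13 c2 00 00 → 0x13c20000
  opcode bits[31:25]=0x9: lsl/RR
  rd: (w>>21)&0xf=0xe → r14
  rs: (w>>17)&0xf=0x1 → r1

r1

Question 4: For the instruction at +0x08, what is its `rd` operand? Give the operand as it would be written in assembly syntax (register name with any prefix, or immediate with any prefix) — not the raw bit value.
@+08  big-endian(13 06 00 00) = 0x13060000
  opcode bits[31:25]=0x9: lsl/RR
  rd@[24:21]=0x8 ⇒ r8
  rs@[20:17]=0x3 ⇒ r3

r8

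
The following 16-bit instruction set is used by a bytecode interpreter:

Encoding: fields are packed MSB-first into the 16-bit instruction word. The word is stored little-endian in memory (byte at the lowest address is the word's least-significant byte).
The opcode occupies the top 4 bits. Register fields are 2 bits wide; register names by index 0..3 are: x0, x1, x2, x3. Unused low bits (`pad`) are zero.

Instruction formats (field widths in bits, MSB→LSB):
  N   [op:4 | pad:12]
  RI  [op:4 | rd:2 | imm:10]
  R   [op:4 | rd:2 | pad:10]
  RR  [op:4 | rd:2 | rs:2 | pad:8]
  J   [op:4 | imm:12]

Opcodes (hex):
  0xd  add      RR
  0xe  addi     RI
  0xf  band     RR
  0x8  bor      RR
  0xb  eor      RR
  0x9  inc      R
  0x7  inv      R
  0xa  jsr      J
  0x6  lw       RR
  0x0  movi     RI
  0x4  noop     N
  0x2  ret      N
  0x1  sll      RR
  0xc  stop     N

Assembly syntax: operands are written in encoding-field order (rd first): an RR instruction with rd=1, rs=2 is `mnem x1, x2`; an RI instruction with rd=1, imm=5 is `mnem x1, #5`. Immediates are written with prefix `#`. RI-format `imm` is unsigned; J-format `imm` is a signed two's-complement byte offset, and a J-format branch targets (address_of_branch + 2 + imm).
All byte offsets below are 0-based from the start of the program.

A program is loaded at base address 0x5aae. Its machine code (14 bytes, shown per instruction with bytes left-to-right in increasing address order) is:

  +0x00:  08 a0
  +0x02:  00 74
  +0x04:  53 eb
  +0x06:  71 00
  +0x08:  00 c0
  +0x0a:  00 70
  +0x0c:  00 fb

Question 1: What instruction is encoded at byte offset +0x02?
@+02  little-endian(00 74) = 0x7400
  op=0x7400>>12=0x7 ⇒ inv (R)
  rd: (w>>10)&0x3=0x1 → x1

inv x1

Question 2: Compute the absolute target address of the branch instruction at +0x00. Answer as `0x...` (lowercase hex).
off 0x00: read 08 a0 as little → 0xa008
  top 4b → 0xa → jsr [J]
  imm@[11:0]=0x8 ⇒ #8
  target = base 0x5aae + off 0x00 + 2 + imm 8 = 0x5ab8

0x5ab8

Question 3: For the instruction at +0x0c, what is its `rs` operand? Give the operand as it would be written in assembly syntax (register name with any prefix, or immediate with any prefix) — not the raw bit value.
x3

[0c] 00 fb → 0xfb00
  top 4b → 0xf → band [RR]
  [11:10] rd=2 = x2
  [9:8] rs=3 = x3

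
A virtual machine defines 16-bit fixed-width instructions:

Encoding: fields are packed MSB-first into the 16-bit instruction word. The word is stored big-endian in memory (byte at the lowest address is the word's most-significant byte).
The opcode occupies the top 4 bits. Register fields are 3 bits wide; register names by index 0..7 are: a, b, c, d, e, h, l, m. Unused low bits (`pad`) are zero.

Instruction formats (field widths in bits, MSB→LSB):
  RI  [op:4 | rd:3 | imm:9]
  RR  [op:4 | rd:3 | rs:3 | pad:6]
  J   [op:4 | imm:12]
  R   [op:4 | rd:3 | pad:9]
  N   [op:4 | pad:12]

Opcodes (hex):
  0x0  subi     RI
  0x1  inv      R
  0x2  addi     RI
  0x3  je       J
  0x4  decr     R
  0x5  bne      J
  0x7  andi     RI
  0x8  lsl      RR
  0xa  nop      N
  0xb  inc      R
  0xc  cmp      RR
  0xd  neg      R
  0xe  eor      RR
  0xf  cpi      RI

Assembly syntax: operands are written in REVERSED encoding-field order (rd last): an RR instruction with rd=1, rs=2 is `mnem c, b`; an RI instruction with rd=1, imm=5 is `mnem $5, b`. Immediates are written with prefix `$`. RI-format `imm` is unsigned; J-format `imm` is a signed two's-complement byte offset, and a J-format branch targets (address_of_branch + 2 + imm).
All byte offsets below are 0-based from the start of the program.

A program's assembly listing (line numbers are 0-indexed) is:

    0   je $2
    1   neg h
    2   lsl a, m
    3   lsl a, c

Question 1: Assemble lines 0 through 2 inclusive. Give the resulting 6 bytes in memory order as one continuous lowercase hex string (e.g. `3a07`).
L0: je op=0x3:4|imm=2:12 ⇒ 0x3002 ⇒ big 30 02
L1: neg op=0xd:4|rd=5:3|pad=0:9 ⇒ 0xda00 ⇒ big da 00
L2: lsl op=0x8:4|rd=7:3|rs=0:3|pad=0:6 ⇒ 0x8e00 ⇒ big 8e 00

3002da008e00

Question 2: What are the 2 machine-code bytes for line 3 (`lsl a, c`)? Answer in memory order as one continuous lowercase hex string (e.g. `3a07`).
L3: lsl op=0x8:4|rd=2:3|rs=0:3|pad=0:6 ⇒ 0x8400 ⇒ big 84 00

8400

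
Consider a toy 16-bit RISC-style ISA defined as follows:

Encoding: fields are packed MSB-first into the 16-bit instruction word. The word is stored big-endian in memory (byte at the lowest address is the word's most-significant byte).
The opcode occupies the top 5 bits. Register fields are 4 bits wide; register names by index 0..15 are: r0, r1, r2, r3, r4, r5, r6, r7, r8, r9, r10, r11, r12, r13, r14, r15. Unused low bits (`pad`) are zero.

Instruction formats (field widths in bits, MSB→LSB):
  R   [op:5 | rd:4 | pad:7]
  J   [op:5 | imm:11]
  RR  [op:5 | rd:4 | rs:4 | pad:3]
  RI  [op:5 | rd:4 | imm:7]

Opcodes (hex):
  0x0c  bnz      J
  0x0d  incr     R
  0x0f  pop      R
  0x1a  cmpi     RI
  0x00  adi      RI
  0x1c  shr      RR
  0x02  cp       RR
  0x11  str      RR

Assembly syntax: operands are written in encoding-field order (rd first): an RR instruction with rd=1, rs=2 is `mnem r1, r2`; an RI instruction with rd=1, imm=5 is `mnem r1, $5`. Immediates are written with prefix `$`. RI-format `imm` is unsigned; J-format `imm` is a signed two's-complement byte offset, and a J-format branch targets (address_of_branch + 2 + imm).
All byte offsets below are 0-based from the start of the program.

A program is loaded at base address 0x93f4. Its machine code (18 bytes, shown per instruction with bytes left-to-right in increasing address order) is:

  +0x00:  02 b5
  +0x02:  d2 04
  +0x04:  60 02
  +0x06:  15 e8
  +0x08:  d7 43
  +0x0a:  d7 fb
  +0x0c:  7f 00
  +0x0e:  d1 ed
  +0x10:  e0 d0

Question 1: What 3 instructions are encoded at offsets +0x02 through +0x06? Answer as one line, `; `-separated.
@+02  big-endian(d2 04) = 0xd204
  op=0xd204>>11=0x1a ⇒ cmpi (RI)
  rd: (w>>7)&0xf=0x4 → r4
  imm: (w>>0)&0x7f=0x4 → $4
@+04  big-endian(60 02) = 0x6002
  op=0x6002>>11=0xc ⇒ bnz (J)
  imm: (w>>0)&0x7ff=0x2 → $2
@+06  big-endian(15 e8) = 0x15e8
  op=0x15e8>>11=0x2 ⇒ cp (RR)
  rd: (w>>7)&0xf=0xb → r11
  rs: (w>>3)&0xf=0xd → r13

cmpi r4, $4; bnz $2; cp r11, r13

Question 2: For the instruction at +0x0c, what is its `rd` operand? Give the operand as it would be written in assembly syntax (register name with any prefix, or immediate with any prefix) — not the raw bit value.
r14

[0c] 7f 00 → 0x7f00
  top 5b → 0xf → pop [R]
  rd@[10:7]=0xe ⇒ r14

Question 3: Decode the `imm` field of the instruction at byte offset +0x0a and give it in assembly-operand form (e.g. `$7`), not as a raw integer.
$123

[0a] d7 fb → 0xd7fb
  op=0xd7fb>>11=0x1a ⇒ cmpi (RI)
  rd@[10:7]=0xf ⇒ r15
  imm@[6:0]=0x7b ⇒ $123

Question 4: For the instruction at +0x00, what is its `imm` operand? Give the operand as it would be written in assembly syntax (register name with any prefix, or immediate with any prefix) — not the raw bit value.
@+00  big-endian(02 b5) = 0x02b5
  op=0x02b5>>11=0x0 ⇒ adi (RI)
  rd: (w>>7)&0xf=0x5 → r5
  imm: (w>>0)&0x7f=0x35 → $53

$53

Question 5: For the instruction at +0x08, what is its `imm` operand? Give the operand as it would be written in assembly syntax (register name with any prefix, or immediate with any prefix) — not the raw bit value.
[08] d7 43 → 0xd743
  op=0xd743>>11=0x1a ⇒ cmpi (RI)
  rd@[10:7]=0xe ⇒ r14
  imm@[6:0]=0x43 ⇒ $67

$67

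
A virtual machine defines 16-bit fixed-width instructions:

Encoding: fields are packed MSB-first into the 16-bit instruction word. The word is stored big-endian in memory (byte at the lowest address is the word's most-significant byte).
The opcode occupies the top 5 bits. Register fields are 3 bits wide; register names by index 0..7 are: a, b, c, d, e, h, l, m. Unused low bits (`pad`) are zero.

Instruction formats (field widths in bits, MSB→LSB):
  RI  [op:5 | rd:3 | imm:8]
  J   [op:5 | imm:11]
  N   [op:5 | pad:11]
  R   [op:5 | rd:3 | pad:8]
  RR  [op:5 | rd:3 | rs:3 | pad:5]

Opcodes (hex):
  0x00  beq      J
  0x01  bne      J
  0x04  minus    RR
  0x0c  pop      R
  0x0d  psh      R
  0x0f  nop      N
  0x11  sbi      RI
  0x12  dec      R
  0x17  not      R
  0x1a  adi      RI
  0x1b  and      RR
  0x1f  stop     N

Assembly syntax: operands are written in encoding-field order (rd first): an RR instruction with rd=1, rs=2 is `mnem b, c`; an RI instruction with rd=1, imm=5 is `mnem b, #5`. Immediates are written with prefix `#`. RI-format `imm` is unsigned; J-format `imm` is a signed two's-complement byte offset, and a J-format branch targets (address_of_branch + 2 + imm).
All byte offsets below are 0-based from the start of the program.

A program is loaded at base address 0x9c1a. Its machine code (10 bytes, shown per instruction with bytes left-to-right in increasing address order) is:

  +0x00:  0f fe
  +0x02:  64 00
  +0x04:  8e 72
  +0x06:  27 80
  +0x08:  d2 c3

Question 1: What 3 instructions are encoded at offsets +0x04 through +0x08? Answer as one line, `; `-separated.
sbi l, #114; minus m, e; adi c, #195

+0x04: 8e 72 ⇒ word 0x8e72 (big)
  top 5b → 0x11 → sbi [RI]
  [10:8] rd=6 = l
  [7:0] imm=114 = #114
+0x06: 27 80 ⇒ word 0x2780 (big)
  top 5b → 0x4 → minus [RR]
  [10:8] rd=7 = m
  [7:5] rs=4 = e
+0x08: d2 c3 ⇒ word 0xd2c3 (big)
  top 5b → 0x1a → adi [RI]
  [10:8] rd=2 = c
  [7:0] imm=195 = #195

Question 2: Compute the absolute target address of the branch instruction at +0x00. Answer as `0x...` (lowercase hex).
0x9c1a

off 0x00: read 0f fe as big → 0x0ffe
  op=0x0ffe>>11=0x1 ⇒ bne (J)
  imm@[10:0]=0x7fe (s11→-2) ⇒ #-2
  target = base 0x9c1a + off 0x00 + 2 + imm -2 = 0x9c1a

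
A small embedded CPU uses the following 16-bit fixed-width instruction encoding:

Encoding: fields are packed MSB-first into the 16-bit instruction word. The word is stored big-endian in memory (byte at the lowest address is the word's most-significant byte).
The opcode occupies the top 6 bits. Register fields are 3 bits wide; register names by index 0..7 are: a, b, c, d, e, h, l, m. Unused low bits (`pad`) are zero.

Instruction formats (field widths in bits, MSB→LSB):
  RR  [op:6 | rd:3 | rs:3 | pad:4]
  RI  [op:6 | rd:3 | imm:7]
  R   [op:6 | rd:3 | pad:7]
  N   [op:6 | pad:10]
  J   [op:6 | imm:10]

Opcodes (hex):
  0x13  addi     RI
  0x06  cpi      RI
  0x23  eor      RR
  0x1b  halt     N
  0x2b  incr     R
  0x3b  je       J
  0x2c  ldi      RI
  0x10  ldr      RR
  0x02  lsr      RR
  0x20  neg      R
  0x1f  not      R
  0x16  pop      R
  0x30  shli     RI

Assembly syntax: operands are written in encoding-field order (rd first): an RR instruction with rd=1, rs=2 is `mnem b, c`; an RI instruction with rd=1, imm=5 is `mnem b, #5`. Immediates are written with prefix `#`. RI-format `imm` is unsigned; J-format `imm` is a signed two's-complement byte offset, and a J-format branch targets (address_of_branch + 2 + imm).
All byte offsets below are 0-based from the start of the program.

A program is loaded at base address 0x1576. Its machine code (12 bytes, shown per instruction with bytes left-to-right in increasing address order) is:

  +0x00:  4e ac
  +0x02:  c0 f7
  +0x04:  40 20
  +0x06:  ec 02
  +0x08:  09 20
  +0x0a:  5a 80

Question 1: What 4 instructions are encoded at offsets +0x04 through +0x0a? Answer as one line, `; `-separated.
ldr a, c; je #2; lsr c, c; pop h

@+04  big-endian(40 20) = 0x4020
  opcode bits[15:10]=0x10: ldr/RR
  rd: (w>>7)&0x7=0x0 → a
  rs: (w>>4)&0x7=0x2 → c
@+06  big-endian(ec 02) = 0xec02
  opcode bits[15:10]=0x3b: je/J
  imm: (w>>0)&0x3ff=0x2 → #2
@+08  big-endian(09 20) = 0x0920
  opcode bits[15:10]=0x2: lsr/RR
  rd: (w>>7)&0x7=0x2 → c
  rs: (w>>4)&0x7=0x2 → c
@+0a  big-endian(5a 80) = 0x5a80
  opcode bits[15:10]=0x16: pop/R
  rd: (w>>7)&0x7=0x5 → h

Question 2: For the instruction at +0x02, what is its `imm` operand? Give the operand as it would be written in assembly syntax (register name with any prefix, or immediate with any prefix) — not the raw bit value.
off 0x02: read c0 f7 as big → 0xc0f7
  op=0xc0f7>>10=0x30 ⇒ shli (RI)
  [9:7] rd=1 = b
  [6:0] imm=119 = #119

#119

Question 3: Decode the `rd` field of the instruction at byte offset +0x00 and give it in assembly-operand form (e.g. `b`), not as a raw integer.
h

[00] 4e ac → 0x4eac
  opcode bits[15:10]=0x13: addi/RI
  rd@[9:7]=0x5 ⇒ h
  imm@[6:0]=0x2c ⇒ #44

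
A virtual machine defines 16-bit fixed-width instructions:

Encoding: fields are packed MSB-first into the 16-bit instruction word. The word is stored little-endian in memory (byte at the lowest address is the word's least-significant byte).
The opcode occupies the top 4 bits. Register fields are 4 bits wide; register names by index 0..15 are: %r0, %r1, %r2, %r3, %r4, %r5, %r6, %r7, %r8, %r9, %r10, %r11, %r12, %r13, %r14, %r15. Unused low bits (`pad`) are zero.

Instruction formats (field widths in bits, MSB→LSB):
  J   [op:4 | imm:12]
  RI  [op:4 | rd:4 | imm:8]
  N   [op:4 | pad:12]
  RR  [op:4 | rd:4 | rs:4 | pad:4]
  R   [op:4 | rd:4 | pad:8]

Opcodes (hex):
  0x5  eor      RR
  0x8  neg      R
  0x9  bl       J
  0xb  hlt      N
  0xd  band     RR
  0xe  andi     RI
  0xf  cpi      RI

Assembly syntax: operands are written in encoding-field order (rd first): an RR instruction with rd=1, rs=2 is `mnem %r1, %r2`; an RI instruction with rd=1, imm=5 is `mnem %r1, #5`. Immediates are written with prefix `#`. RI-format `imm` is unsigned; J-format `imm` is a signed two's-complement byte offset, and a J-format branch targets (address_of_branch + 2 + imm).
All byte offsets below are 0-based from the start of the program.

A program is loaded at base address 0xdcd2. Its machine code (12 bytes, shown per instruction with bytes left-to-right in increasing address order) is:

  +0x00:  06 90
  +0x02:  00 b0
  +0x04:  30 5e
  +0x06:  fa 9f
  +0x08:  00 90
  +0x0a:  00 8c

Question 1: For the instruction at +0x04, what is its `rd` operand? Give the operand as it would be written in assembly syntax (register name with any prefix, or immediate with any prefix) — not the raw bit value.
off 0x04: read 30 5e as little → 0x5e30
  opcode bits[15:12]=0x5: eor/RR
  rd@[11:8]=0xe ⇒ %r14
  rs@[7:4]=0x3 ⇒ %r3

%r14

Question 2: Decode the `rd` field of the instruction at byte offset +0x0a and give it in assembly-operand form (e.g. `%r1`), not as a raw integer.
+0x0a: 00 8c ⇒ word 0x8c00 (little)
  top 4b → 0x8 → neg [R]
  [11:8] rd=12 = %r12

%r12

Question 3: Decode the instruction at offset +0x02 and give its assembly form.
off 0x02: read 00 b0 as little → 0xb000
  opcode bits[15:12]=0xb: hlt/N

hlt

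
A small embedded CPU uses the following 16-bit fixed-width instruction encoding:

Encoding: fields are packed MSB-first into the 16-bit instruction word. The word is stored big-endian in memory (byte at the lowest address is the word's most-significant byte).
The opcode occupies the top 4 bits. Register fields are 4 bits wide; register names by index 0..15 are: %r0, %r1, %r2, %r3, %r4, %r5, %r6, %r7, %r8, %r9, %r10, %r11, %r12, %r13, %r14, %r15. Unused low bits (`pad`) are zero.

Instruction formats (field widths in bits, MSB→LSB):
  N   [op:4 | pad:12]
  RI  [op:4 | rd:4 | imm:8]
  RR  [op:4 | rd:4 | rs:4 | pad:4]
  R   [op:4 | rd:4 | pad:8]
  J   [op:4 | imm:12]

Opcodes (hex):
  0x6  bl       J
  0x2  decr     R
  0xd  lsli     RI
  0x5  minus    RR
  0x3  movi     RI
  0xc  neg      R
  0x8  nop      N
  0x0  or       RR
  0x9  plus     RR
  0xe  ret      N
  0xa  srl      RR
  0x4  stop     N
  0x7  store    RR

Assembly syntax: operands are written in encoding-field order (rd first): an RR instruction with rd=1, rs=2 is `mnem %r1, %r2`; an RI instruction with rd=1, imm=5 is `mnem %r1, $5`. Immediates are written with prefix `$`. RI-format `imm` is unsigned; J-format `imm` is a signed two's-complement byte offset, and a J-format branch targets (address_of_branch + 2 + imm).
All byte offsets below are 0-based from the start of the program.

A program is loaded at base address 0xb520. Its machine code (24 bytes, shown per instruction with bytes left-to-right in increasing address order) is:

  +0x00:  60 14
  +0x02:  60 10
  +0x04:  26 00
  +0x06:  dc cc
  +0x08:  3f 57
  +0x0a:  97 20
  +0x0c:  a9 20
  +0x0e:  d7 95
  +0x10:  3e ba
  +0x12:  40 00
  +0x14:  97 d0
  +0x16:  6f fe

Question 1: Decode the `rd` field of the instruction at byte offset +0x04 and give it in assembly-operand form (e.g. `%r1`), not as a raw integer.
%r6

+0x04: 26 00 ⇒ word 0x2600 (big)
  opcode bits[15:12]=0x2: decr/R
  rd@[11:8]=0x6 ⇒ %r6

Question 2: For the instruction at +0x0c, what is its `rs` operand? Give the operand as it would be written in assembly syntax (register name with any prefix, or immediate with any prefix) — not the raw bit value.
%r2

@+0c  big-endian(a9 20) = 0xa920
  opcode bits[15:12]=0xa: srl/RR
  rd: (w>>8)&0xf=0x9 → %r9
  rs: (w>>4)&0xf=0x2 → %r2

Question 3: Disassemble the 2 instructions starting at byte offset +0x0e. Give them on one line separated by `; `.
lsli %r7, $149; movi %r14, $186

off 0x0e: read d7 95 as big → 0xd795
  top 4b → 0xd → lsli [RI]
  rd: (w>>8)&0xf=0x7 → %r7
  imm: (w>>0)&0xff=0x95 → $149
off 0x10: read 3e ba as big → 0x3eba
  top 4b → 0x3 → movi [RI]
  rd: (w>>8)&0xf=0xe → %r14
  imm: (w>>0)&0xff=0xba → $186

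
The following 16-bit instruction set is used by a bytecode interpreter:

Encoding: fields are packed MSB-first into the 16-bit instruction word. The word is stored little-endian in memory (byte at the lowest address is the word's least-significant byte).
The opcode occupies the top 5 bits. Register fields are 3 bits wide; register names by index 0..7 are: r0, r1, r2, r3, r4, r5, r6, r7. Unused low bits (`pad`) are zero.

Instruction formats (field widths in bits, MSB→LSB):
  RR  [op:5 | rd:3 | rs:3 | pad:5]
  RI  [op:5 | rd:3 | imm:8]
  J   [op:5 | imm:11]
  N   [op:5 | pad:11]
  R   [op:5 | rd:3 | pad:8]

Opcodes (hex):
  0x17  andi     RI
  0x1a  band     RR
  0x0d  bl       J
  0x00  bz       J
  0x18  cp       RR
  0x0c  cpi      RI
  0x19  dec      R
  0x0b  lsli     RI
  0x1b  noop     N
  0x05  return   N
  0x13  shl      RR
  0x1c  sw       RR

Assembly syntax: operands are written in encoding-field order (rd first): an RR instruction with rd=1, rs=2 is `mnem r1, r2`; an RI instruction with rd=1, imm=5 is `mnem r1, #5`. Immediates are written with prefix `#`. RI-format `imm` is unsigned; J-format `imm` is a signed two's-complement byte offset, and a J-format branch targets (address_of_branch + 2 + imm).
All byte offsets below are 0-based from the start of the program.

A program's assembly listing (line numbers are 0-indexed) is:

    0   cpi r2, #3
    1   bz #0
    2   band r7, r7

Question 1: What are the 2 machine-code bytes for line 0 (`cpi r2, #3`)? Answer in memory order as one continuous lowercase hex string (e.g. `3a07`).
0362

line 0 (cpi): pack op=0xc:5|rd=2:3|imm=3:8 = 0x6203; little→ 03 62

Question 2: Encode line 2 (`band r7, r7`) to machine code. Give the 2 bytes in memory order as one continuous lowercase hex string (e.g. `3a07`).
e0d7

L2: band op=0x1a:5|rd=7:3|rs=7:3|pad=0:5 ⇒ 0xd7e0 ⇒ little e0 d7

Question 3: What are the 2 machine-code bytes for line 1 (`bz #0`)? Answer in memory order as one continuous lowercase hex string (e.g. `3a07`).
line 1 (bz): pack op=0x0:5|imm=0:11 = 0x0000; little→ 00 00

0000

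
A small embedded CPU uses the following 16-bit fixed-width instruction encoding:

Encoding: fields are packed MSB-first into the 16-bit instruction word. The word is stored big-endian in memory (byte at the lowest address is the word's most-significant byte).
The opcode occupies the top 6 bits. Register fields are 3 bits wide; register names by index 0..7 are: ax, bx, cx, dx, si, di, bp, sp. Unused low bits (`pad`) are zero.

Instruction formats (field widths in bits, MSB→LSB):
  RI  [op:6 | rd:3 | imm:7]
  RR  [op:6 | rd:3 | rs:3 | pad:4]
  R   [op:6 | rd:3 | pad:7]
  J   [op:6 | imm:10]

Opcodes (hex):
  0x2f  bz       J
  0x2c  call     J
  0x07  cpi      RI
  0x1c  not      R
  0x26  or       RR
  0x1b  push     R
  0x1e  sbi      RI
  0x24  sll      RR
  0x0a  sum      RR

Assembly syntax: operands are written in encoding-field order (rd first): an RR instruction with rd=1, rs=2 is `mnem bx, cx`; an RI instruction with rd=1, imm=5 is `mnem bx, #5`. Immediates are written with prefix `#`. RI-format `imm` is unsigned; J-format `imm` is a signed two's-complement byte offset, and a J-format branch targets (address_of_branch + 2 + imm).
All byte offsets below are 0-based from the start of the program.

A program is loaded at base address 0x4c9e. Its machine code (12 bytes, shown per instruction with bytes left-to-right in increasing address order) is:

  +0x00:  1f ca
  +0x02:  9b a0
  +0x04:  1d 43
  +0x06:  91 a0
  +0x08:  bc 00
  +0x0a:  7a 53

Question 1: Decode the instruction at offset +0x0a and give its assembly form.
[0a] 7a 53 → 0x7a53
  opcode bits[15:10]=0x1e: sbi/RI
  [9:7] rd=4 = si
  [6:0] imm=83 = #83

sbi si, #83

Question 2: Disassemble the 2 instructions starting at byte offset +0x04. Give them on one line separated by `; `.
+0x04: 1d 43 ⇒ word 0x1d43 (big)
  opcode bits[15:10]=0x7: cpi/RI
  rd: (w>>7)&0x7=0x2 → cx
  imm: (w>>0)&0x7f=0x43 → #67
+0x06: 91 a0 ⇒ word 0x91a0 (big)
  opcode bits[15:10]=0x24: sll/RR
  rd: (w>>7)&0x7=0x3 → dx
  rs: (w>>4)&0x7=0x2 → cx

cpi cx, #67; sll dx, cx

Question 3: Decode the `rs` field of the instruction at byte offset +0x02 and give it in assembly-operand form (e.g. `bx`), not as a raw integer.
cx

@+02  big-endian(9b a0) = 0x9ba0
  op=0x9ba0>>10=0x26 ⇒ or (RR)
  rd: (w>>7)&0x7=0x7 → sp
  rs: (w>>4)&0x7=0x2 → cx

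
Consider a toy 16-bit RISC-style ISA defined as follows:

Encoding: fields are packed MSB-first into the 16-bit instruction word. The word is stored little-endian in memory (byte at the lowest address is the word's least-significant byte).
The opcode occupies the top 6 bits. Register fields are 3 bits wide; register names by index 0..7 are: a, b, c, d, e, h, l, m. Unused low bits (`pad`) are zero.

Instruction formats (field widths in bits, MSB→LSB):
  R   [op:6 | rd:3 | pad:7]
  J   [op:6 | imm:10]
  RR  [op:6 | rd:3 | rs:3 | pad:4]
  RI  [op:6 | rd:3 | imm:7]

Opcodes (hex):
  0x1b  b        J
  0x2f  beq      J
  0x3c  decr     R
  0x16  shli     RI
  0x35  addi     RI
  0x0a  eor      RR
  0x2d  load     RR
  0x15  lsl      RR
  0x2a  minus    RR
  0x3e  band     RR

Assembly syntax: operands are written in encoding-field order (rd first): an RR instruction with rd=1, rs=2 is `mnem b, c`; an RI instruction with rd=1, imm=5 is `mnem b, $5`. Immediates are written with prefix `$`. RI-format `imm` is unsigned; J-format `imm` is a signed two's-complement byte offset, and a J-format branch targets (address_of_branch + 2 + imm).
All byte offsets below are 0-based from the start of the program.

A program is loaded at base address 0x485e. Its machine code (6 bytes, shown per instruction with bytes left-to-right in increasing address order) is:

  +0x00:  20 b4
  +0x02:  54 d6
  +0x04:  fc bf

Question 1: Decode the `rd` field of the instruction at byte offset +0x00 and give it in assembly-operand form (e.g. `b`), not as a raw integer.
a

@+00  little-endian(20 b4) = 0xb420
  op=0xb420>>10=0x2d ⇒ load (RR)
  rd@[9:7]=0x0 ⇒ a
  rs@[6:4]=0x2 ⇒ c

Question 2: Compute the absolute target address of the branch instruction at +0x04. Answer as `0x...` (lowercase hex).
0x4860

@+04  little-endian(fc bf) = 0xbffc
  top 6b → 0x2f → beq [J]
  imm@[9:0]=0x3fc (s10→-4) ⇒ $-4
  target = base 0x485e + off 0x04 + 2 + imm -4 = 0x4860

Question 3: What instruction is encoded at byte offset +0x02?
addi e, $84

[02] 54 d6 → 0xd654
  top 6b → 0x35 → addi [RI]
  rd@[9:7]=0x4 ⇒ e
  imm@[6:0]=0x54 ⇒ $84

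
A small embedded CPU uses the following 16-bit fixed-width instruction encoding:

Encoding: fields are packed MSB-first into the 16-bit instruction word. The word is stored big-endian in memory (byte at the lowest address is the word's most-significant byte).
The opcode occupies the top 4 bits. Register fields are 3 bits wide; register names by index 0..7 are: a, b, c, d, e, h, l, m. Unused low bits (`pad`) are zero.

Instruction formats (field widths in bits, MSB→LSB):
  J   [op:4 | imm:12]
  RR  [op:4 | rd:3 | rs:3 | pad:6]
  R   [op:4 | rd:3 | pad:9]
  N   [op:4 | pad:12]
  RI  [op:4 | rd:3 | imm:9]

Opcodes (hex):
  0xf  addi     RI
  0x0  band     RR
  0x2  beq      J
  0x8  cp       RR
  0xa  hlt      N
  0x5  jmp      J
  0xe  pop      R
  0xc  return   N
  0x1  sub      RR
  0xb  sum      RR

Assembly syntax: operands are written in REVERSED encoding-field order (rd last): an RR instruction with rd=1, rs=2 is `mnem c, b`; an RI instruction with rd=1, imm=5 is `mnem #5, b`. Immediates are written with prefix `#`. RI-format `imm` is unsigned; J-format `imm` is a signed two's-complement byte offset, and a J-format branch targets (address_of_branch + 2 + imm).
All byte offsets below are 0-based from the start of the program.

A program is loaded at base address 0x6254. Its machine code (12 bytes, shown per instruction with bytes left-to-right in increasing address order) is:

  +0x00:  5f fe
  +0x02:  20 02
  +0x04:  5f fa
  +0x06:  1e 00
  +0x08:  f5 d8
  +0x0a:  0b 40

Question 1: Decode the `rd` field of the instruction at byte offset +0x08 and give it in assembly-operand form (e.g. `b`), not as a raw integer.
c

[08] f5 d8 → 0xf5d8
  top 4b → 0xf → addi [RI]
  rd@[11:9]=0x2 ⇒ c
  imm@[8:0]=0x1d8 ⇒ #472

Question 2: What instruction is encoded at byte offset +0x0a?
band h, h

off 0x0a: read 0b 40 as big → 0x0b40
  top 4b → 0x0 → band [RR]
  rd@[11:9]=0x5 ⇒ h
  rs@[8:6]=0x5 ⇒ h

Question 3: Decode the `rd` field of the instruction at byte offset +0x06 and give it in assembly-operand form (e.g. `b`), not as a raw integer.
off 0x06: read 1e 00 as big → 0x1e00
  opcode bits[15:12]=0x1: sub/RR
  rd: (w>>9)&0x7=0x7 → m
  rs: (w>>6)&0x7=0x0 → a

m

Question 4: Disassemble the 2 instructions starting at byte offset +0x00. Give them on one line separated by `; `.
jmp #-2; beq #2

off 0x00: read 5f fe as big → 0x5ffe
  top 4b → 0x5 → jmp [J]
  imm@[11:0]=0xffe (s12→-2) ⇒ #-2
off 0x02: read 20 02 as big → 0x2002
  top 4b → 0x2 → beq [J]
  imm@[11:0]=0x2 ⇒ #2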